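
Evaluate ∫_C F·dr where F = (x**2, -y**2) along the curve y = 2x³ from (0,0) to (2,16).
-4088/3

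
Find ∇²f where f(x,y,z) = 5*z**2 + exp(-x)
10 + exp(-x)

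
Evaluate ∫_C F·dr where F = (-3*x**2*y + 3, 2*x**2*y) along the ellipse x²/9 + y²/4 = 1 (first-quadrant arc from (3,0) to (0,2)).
9 + 81*pi/8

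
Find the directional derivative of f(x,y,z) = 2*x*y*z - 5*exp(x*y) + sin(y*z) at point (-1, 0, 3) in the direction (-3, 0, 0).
0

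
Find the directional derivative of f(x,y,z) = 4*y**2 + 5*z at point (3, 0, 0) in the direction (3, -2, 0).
0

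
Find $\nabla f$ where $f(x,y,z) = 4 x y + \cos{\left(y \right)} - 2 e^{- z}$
(4*y, 4*x - sin(y), 2*exp(-z))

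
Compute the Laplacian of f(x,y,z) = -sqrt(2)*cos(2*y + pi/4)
4*sqrt(2)*cos(2*y + pi/4)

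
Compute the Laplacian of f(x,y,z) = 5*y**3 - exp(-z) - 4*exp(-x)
30*y - exp(-z) - 4*exp(-x)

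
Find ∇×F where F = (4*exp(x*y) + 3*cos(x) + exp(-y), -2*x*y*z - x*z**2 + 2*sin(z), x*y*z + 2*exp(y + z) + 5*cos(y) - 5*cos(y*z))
(2*x*y + 3*x*z + 5*z*sin(y*z) + 2*exp(y + z) - 5*sin(y) - 2*cos(z), -y*z, -4*x*exp(x*y) - 2*y*z - z**2 + exp(-y))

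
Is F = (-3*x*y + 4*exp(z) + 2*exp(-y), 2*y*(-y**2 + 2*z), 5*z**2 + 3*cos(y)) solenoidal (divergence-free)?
No, ∇·F = -6*y**2 - 3*y + 14*z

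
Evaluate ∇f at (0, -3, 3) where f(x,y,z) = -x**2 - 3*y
(0, -3, 0)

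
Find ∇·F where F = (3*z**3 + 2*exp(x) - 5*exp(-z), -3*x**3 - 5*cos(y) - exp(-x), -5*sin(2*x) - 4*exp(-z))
2*exp(x) + 5*sin(y) + 4*exp(-z)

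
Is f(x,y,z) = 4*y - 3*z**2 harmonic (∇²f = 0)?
No, ∇²f = -6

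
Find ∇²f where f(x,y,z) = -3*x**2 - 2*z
-6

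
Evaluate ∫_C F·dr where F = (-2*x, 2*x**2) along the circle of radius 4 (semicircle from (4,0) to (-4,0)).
0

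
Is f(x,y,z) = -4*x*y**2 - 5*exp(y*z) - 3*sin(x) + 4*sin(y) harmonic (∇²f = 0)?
No, ∇²f = -8*x - 5*y**2*exp(y*z) - 5*z**2*exp(y*z) + 3*sin(x) - 4*sin(y)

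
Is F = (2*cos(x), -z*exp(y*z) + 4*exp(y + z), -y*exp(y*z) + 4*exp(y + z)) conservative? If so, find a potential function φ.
Yes, F is conservative. φ = -exp(y*z) + 4*exp(y + z) + 2*sin(x)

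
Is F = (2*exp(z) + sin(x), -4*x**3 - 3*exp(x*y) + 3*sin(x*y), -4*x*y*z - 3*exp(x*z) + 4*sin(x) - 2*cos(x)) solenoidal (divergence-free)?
No, ∇·F = -4*x*y - 3*x*exp(x*y) - 3*x*exp(x*z) + 3*x*cos(x*y) + cos(x)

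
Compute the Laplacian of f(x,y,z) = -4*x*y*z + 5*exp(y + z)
10*exp(y + z)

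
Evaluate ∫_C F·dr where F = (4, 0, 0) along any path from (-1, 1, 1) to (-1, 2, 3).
0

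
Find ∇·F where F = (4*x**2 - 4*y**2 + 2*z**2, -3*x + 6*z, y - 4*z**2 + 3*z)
8*x - 8*z + 3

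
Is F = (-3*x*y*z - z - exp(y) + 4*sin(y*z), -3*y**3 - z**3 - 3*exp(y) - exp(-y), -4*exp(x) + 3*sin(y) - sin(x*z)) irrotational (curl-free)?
No, ∇×F = (3*z**2 + 3*cos(y), -3*x*y + 4*y*cos(y*z) + z*cos(x*z) + 4*exp(x) - 1, 3*x*z - 4*z*cos(y*z) + exp(y))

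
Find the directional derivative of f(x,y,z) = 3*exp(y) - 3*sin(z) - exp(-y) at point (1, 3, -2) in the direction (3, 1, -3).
sqrt(19)*(9*exp(3)*cos(2) + 1 + 3*exp(6))*exp(-3)/19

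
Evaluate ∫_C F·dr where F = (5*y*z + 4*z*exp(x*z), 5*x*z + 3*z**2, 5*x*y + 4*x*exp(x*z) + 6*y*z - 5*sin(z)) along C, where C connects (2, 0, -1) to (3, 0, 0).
-5*cos(1) - 4*exp(-2) + 9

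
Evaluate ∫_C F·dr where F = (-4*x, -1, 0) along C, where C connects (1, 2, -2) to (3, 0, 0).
-14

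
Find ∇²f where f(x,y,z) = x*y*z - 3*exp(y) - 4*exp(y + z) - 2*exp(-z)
-3*exp(y) - 8*exp(y + z) - 2*exp(-z)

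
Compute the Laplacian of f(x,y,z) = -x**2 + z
-2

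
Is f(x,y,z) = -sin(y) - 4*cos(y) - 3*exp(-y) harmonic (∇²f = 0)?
No, ∇²f = sin(y) + 4*cos(y) - 3*exp(-y)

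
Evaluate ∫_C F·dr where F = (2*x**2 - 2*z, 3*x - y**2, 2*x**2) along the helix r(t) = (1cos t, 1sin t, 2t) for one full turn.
-pi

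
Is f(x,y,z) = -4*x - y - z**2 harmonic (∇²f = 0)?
No, ∇²f = -2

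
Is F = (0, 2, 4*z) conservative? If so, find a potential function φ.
Yes, F is conservative. φ = 2*y + 2*z**2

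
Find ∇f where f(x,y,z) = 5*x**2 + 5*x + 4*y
(10*x + 5, 4, 0)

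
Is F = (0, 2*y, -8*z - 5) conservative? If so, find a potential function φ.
Yes, F is conservative. φ = y**2 - 4*z**2 - 5*z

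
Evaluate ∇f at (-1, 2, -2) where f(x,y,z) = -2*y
(0, -2, 0)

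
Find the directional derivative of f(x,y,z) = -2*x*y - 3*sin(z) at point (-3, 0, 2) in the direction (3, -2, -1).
3*sqrt(14)*(-4 + cos(2))/14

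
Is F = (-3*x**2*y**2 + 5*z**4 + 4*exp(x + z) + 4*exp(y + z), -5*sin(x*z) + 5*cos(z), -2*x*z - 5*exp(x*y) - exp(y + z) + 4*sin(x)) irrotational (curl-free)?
No, ∇×F = (-5*x*exp(x*y) + 5*x*cos(x*z) - exp(y + z) + 5*sin(z), 5*y*exp(x*y) + 20*z**3 + 2*z + 4*exp(x + z) + 4*exp(y + z) - 4*cos(x), 6*x**2*y - 5*z*cos(x*z) - 4*exp(y + z))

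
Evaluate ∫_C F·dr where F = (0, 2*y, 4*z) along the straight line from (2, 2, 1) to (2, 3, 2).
11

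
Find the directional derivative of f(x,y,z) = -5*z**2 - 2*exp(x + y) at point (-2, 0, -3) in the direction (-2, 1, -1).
sqrt(6)*(1 - 15*exp(2))*exp(-2)/3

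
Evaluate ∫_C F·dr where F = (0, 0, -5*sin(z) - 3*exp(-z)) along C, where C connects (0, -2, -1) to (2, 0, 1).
-6*sinh(1)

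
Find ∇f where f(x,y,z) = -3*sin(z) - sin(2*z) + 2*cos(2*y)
(0, -4*sin(2*y), -3*cos(z) - 2*cos(2*z))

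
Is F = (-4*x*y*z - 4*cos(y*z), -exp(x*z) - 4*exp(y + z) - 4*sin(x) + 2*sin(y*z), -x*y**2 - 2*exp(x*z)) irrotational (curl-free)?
No, ∇×F = (-2*x*y + x*exp(x*z) - 2*y*cos(y*z) + 4*exp(y + z), -4*x*y + y**2 + 4*y*sin(y*z) + 2*z*exp(x*z), 4*x*z - z*exp(x*z) - 4*z*sin(y*z) - 4*cos(x))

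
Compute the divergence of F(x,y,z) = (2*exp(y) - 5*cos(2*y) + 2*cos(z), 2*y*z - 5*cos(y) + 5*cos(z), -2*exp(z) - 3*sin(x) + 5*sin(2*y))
2*z - 2*exp(z) + 5*sin(y)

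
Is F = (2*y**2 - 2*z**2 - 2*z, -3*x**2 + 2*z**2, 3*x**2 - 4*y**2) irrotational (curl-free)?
No, ∇×F = (-8*y - 4*z, -6*x - 4*z - 2, -6*x - 4*y)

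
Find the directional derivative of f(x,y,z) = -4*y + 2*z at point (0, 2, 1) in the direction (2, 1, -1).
-sqrt(6)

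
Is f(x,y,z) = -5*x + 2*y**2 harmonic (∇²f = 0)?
No, ∇²f = 4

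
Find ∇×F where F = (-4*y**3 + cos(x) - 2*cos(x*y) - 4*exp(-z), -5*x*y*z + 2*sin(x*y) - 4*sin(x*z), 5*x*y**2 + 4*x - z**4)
(x*(15*y + 4*cos(x*z)), -5*y**2 - 4 + 4*exp(-z), -2*x*sin(x*y) + 12*y**2 - 5*y*z + 2*y*cos(x*y) - 4*z*cos(x*z))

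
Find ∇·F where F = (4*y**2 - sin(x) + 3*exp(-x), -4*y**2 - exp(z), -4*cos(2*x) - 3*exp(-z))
-8*y - cos(x) + 3*exp(-z) - 3*exp(-x)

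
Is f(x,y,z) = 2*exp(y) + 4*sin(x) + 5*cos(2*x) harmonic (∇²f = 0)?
No, ∇²f = 2*exp(y) - 4*sin(x) - 20*cos(2*x)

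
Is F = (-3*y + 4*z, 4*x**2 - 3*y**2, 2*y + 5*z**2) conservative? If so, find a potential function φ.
No, ∇×F = (2, 4, 8*x + 3) ≠ 0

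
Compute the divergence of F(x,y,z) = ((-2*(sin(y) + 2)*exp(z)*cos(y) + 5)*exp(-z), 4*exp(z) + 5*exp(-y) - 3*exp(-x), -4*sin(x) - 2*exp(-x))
-5*exp(-y)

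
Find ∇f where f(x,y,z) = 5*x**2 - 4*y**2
(10*x, -8*y, 0)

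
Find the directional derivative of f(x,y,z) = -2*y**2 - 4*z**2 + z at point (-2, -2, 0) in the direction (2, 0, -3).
-3*sqrt(13)/13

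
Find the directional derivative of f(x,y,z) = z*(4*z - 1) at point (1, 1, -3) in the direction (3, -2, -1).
25*sqrt(14)/14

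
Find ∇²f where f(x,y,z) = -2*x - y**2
-2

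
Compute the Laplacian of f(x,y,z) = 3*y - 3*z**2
-6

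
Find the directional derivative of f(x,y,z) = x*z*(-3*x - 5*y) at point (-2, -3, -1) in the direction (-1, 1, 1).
-25*sqrt(3)/3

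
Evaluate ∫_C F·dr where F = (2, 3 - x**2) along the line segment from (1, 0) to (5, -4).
112/3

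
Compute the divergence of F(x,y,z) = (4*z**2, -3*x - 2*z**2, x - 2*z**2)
-4*z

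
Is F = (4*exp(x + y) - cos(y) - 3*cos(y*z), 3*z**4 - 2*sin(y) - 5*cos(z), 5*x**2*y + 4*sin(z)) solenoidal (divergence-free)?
No, ∇·F = 4*exp(x + y) - 2*cos(y) + 4*cos(z)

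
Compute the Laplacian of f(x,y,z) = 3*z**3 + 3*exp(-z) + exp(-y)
18*z + 3*exp(-z) + exp(-y)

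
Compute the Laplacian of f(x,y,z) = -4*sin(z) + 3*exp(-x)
4*sin(z) + 3*exp(-x)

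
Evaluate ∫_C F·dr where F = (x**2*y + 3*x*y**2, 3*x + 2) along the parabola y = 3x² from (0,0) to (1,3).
171/10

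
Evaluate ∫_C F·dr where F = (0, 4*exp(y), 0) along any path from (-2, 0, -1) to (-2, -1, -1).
-4 + 4*exp(-1)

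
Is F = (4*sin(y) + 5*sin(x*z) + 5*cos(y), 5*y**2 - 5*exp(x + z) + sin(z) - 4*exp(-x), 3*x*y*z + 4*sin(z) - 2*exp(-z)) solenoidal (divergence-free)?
No, ∇·F = 3*x*y + 10*y + 5*z*cos(x*z) + 4*cos(z) + 2*exp(-z)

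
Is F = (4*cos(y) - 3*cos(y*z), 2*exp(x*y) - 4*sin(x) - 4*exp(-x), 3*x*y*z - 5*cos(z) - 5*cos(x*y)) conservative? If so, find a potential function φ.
No, ∇×F = (x*(3*z + 5*sin(x*y)), y*(-3*z - 5*sin(x*y) + 3*sin(y*z)), 2*y*exp(x*y) - 3*z*sin(y*z) + 4*sin(y) - 4*cos(x) + 4*exp(-x)) ≠ 0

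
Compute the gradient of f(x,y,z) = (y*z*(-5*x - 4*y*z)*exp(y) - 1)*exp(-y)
(-5*y*z, -5*x*z - 8*y*z**2 + exp(-y), y*(-5*x - 8*y*z))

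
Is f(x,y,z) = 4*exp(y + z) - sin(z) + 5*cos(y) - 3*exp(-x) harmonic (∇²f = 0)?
No, ∇²f = 8*exp(y + z) + sin(z) - 5*cos(y) - 3*exp(-x)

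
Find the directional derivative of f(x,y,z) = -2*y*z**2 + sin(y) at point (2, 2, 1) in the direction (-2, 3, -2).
sqrt(17)*(3*cos(2) + 10)/17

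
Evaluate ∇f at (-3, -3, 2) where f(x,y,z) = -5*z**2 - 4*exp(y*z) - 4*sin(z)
(0, -8*exp(-6), -20 + 12*exp(-6) - 4*cos(2))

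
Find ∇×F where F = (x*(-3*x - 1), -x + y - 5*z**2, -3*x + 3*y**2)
(6*y + 10*z, 3, -1)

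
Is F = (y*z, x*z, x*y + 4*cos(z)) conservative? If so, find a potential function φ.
Yes, F is conservative. φ = x*y*z + 4*sin(z)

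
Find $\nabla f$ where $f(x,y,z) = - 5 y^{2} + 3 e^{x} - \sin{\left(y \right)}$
(3*exp(x), -10*y - cos(y), 0)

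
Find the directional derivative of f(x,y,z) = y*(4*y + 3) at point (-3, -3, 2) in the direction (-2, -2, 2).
7*sqrt(3)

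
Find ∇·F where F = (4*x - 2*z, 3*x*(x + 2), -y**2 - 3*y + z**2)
2*z + 4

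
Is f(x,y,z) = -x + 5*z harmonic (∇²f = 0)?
Yes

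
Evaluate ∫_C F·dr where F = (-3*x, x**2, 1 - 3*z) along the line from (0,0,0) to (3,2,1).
-8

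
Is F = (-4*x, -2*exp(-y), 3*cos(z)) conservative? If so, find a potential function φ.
Yes, F is conservative. φ = -2*x**2 + 3*sin(z) + 2*exp(-y)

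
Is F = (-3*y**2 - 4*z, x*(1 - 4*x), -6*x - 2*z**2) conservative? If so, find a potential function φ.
No, ∇×F = (0, 2, -8*x + 6*y + 1) ≠ 0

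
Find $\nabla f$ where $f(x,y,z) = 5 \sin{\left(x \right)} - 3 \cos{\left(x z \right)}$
(3*z*sin(x*z) + 5*cos(x), 0, 3*x*sin(x*z))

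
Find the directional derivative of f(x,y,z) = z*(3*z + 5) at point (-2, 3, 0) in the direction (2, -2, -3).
-15*sqrt(17)/17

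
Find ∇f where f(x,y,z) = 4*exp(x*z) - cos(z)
(4*z*exp(x*z), 0, 4*x*exp(x*z) + sin(z))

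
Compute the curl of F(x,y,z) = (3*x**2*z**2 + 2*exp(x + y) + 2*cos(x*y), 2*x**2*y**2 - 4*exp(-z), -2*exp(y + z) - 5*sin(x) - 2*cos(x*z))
(2*(-exp(y + 2*z) - 2)*exp(-z), 6*x**2*z - 2*z*sin(x*z) + 5*cos(x), 4*x*y**2 + 2*x*sin(x*y) - 2*exp(x + y))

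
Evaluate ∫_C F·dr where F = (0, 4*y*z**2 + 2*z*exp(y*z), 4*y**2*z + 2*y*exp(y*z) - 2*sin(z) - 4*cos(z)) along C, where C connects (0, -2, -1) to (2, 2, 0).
-2*exp(2) - 4 - 4*sin(1) - 2*cos(1)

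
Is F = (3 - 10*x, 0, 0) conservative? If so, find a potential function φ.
Yes, F is conservative. φ = x*(3 - 5*x)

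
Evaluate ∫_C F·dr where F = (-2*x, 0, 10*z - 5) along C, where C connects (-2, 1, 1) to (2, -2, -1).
10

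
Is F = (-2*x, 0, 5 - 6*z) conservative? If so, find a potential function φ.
Yes, F is conservative. φ = -x**2 - 3*z**2 + 5*z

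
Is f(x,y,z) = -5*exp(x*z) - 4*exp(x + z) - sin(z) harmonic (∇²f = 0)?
No, ∇²f = -5*x**2*exp(x*z) - 5*z**2*exp(x*z) - 8*exp(x + z) + sin(z)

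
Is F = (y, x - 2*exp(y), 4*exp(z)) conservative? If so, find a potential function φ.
Yes, F is conservative. φ = x*y - 2*exp(y) + 4*exp(z)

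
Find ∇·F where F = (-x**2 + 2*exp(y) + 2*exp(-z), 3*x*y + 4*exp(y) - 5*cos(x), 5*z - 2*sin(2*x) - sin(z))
x + 4*exp(y) - cos(z) + 5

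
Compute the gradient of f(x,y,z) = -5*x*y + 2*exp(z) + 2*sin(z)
(-5*y, -5*x, 2*exp(z) + 2*cos(z))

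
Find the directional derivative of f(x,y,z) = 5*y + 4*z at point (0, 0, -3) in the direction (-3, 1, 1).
9*sqrt(11)/11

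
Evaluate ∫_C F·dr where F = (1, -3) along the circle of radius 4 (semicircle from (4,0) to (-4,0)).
-8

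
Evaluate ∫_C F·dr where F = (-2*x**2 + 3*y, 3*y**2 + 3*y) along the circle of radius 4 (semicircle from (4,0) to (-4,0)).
256/3 - 24*pi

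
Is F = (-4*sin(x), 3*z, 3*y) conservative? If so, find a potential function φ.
Yes, F is conservative. φ = 3*y*z + 4*cos(x)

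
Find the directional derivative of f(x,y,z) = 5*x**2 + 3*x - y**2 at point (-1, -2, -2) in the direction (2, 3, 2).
-2*sqrt(17)/17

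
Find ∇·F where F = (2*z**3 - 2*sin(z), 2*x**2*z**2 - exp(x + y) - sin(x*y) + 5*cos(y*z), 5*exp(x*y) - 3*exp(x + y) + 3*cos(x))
-x*cos(x*y) - 5*z*sin(y*z) - exp(x + y)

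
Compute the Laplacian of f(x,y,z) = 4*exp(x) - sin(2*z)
4*exp(x) + 4*sin(2*z)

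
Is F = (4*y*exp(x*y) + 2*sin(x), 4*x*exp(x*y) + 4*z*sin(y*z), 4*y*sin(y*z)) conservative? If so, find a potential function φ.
Yes, F is conservative. φ = 4*exp(x*y) - 2*cos(x) - 4*cos(y*z)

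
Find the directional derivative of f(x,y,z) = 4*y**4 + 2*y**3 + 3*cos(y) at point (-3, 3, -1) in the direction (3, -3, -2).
9*sqrt(22)*(-162 + sin(3))/22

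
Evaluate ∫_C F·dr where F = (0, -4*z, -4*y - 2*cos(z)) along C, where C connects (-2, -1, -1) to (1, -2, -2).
-12 - 2*sin(1) + 2*sin(2)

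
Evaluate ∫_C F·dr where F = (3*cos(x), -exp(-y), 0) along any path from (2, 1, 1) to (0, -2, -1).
-3*sin(2) - exp(-1) + exp(2)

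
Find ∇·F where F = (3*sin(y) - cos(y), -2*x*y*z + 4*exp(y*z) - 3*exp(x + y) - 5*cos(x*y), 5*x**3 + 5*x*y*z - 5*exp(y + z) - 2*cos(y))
5*x*y - 2*x*z + 5*x*sin(x*y) + 4*z*exp(y*z) - 3*exp(x + y) - 5*exp(y + z)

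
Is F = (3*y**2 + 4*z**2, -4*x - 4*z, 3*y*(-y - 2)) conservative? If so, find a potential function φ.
No, ∇×F = (-6*y - 2, 8*z, -6*y - 4) ≠ 0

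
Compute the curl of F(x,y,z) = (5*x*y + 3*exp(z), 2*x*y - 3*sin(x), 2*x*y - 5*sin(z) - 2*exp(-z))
(2*x, -2*y + 3*exp(z), -5*x + 2*y - 3*cos(x))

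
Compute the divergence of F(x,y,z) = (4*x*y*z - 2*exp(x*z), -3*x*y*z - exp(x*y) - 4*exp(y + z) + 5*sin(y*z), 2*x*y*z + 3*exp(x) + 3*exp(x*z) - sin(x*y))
2*x*y - 3*x*z - x*exp(x*y) + 3*x*exp(x*z) + 4*y*z - 2*z*exp(x*z) + 5*z*cos(y*z) - 4*exp(y + z)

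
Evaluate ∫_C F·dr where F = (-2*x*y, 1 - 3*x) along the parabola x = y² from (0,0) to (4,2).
-158/5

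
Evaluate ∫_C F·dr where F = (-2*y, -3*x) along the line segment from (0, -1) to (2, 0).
-1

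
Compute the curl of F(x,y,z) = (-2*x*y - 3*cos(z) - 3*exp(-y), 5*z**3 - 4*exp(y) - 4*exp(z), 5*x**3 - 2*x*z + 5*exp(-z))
(-15*z**2 + 4*exp(z), -15*x**2 + 2*z + 3*sin(z), 2*x - 3*exp(-y))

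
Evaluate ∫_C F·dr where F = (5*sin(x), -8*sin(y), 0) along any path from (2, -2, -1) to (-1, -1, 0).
-3*cos(2) + 3*cos(1)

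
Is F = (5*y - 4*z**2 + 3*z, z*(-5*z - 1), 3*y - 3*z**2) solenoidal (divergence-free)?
No, ∇·F = -6*z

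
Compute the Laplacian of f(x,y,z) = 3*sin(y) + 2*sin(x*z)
-2*x**2*sin(x*z) - 2*z**2*sin(x*z) - 3*sin(y)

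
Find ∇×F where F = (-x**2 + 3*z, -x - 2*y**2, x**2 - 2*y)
(-2, 3 - 2*x, -1)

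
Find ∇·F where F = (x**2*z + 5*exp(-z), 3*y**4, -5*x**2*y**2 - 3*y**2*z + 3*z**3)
2*x*z + 12*y**3 - 3*y**2 + 9*z**2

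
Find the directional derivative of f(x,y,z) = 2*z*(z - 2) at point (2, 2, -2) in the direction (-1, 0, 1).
-6*sqrt(2)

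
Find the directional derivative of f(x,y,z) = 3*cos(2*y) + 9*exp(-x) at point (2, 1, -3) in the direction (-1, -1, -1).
sqrt(3)*(3 + 2*exp(2)*sin(2))*exp(-2)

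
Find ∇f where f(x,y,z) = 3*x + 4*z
(3, 0, 4)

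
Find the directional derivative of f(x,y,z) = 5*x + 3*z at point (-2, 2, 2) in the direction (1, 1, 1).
8*sqrt(3)/3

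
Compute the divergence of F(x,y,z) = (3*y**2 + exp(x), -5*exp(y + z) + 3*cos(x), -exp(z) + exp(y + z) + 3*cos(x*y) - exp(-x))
exp(x) - exp(z) - 4*exp(y + z)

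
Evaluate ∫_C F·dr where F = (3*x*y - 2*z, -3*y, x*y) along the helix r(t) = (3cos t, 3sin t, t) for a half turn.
6*pi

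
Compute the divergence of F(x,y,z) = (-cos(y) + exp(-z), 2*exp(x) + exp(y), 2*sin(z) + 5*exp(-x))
exp(y) + 2*cos(z)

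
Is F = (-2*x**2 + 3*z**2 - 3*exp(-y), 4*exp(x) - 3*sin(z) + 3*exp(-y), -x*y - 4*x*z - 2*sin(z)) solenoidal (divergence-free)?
No, ∇·F = -8*x - 2*cos(z) - 3*exp(-y)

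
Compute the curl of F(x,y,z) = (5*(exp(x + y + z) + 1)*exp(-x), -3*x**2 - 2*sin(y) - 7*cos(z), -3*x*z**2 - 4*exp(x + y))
(-4*exp(x + y) - 7*sin(z), 3*z**2 + 4*exp(x + y) + 5*exp(y + z), -6*x - 5*exp(y + z))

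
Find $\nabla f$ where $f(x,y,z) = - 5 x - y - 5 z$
(-5, -1, -5)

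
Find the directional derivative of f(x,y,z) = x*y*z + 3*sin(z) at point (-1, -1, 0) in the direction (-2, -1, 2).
8/3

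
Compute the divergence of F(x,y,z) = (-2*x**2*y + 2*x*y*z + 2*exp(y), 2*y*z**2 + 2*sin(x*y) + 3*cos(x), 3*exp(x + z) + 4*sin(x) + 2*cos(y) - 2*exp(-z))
-4*x*y + 2*x*cos(x*y) + 2*y*z + 2*z**2 + 3*exp(x + z) + 2*exp(-z)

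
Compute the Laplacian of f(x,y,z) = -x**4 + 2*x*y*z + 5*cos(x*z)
-5*x**2*cos(x*z) - 12*x**2 - 5*z**2*cos(x*z)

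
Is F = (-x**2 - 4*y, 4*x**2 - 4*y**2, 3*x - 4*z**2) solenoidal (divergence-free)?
No, ∇·F = -2*x - 8*y - 8*z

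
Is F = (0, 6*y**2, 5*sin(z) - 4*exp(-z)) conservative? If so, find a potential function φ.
Yes, F is conservative. φ = 2*y**3 - 5*cos(z) + 4*exp(-z)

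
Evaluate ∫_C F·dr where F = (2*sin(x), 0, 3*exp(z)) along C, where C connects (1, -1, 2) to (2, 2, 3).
-3*exp(2) - 2*cos(2) + 2*cos(1) + 3*exp(3)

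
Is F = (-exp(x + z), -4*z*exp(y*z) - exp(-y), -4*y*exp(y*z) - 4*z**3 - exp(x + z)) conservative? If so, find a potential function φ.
Yes, F is conservative. φ = -z**4 - 4*exp(y*z) - exp(x + z) + exp(-y)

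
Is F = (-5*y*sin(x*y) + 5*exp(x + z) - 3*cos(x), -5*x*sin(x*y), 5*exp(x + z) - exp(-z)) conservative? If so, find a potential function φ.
Yes, F is conservative. φ = 5*exp(x + z) - 3*sin(x) + 5*cos(x*y) + exp(-z)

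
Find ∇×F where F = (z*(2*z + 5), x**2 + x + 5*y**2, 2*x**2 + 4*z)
(0, -4*x + 4*z + 5, 2*x + 1)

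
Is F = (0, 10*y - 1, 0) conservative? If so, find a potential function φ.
Yes, F is conservative. φ = y*(5*y - 1)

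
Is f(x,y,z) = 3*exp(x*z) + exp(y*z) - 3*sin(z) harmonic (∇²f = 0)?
No, ∇²f = 3*x**2*exp(x*z) + y**2*exp(y*z) + 3*z**2*exp(x*z) + z**2*exp(y*z) + 3*sin(z)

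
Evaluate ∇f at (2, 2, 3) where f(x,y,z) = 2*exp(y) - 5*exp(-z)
(0, 2*exp(2), 5*exp(-3))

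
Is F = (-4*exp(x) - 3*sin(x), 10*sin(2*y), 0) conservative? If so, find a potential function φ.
Yes, F is conservative. φ = -4*exp(x) + 3*cos(x) - 5*cos(2*y)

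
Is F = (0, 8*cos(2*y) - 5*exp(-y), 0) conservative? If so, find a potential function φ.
Yes, F is conservative. φ = 4*sin(2*y) + 5*exp(-y)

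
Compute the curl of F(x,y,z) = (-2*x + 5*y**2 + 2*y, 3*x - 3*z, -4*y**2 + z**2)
(3 - 8*y, 0, 1 - 10*y)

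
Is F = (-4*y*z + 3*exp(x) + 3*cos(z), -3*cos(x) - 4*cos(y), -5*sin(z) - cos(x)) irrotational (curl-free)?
No, ∇×F = (0, -4*y - sin(x) - 3*sin(z), 4*z + 3*sin(x))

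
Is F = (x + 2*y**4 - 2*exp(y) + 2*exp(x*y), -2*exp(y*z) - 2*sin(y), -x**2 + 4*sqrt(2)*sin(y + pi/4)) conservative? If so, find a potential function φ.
No, ∇×F = (2*y*exp(y*z) + 4*sqrt(2)*cos(y + pi/4), 2*x, -2*x*exp(x*y) - 8*y**3 + 2*exp(y)) ≠ 0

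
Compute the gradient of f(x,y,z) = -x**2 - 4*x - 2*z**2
(-2*x - 4, 0, -4*z)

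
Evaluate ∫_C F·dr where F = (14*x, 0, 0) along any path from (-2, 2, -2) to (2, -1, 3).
0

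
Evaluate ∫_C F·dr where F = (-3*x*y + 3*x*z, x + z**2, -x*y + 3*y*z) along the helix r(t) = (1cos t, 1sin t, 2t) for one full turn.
-4*pi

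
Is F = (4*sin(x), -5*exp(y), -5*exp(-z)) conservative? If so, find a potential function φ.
Yes, F is conservative. φ = -5*exp(y) - 4*cos(x) + 5*exp(-z)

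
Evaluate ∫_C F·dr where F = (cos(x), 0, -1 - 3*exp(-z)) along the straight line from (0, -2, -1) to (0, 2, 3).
-3*E - 4 + 3*exp(-3)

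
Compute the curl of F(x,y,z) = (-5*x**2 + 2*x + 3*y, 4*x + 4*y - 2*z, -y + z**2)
(1, 0, 1)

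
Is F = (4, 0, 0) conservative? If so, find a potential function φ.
Yes, F is conservative. φ = 4*x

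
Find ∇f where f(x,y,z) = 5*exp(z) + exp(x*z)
(z*exp(x*z), 0, x*exp(x*z) + 5*exp(z))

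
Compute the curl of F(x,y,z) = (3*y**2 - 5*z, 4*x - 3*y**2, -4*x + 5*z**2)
(0, -1, 4 - 6*y)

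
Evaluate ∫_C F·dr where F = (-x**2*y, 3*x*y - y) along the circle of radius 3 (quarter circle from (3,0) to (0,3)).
81*pi/16 + 45/2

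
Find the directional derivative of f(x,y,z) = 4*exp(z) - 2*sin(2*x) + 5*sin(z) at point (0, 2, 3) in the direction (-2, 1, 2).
10*cos(3)/3 + 8/3 + 8*exp(3)/3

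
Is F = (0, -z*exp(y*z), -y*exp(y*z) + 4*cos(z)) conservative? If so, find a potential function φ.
Yes, F is conservative. φ = -exp(y*z) + 4*sin(z)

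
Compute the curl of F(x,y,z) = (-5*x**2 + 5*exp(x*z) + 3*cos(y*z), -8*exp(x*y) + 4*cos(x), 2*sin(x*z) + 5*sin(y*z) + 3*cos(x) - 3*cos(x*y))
(3*x*sin(x*y) + 5*z*cos(y*z), 5*x*exp(x*z) - 3*y*sin(x*y) - 3*y*sin(y*z) - 2*z*cos(x*z) + 3*sin(x), -8*y*exp(x*y) + 3*z*sin(y*z) - 4*sin(x))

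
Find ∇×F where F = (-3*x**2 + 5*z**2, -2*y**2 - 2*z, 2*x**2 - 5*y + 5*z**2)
(-3, -4*x + 10*z, 0)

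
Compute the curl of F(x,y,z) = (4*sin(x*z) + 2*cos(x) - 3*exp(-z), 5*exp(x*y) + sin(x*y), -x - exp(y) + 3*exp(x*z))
(-exp(y), 4*x*cos(x*z) - 3*z*exp(x*z) + 1 + 3*exp(-z), y*(5*exp(x*y) + cos(x*y)))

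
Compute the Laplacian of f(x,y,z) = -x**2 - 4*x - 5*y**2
-12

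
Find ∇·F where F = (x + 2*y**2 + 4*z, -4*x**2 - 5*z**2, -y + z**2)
2*z + 1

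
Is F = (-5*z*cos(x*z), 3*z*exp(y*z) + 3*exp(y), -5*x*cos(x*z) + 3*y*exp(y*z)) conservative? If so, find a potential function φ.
Yes, F is conservative. φ = 3*exp(y) + 3*exp(y*z) - 5*sin(x*z)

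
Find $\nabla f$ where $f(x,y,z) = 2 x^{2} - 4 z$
(4*x, 0, -4)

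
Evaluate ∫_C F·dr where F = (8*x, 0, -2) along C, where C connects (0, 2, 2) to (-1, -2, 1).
6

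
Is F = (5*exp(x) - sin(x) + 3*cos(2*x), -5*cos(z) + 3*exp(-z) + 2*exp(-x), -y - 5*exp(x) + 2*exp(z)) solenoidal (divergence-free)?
No, ∇·F = 5*exp(x) + 2*exp(z) - 6*sin(2*x) - cos(x)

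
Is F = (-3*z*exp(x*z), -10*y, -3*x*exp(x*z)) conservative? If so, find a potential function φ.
Yes, F is conservative. φ = -5*y**2 - 3*exp(x*z)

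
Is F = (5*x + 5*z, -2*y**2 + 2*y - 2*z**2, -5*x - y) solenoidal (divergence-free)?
No, ∇·F = 7 - 4*y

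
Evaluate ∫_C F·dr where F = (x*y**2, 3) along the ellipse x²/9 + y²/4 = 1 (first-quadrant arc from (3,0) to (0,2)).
-3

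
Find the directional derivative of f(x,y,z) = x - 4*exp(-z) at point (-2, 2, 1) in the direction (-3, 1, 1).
sqrt(11)*(4 - 3*E)*exp(-1)/11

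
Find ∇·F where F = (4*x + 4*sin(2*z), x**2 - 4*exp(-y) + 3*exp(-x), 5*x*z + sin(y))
5*x + 4 + 4*exp(-y)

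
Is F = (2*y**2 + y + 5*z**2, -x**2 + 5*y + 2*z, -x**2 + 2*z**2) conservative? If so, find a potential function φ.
No, ∇×F = (-2, 2*x + 10*z, -2*x - 4*y - 1) ≠ 0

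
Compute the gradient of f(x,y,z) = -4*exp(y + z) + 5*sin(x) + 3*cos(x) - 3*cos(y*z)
(-3*sin(x) + 5*cos(x), 3*z*sin(y*z) - 4*exp(y + z), 3*y*sin(y*z) - 4*exp(y + z))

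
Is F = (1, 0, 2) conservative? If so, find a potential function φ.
Yes, F is conservative. φ = x + 2*z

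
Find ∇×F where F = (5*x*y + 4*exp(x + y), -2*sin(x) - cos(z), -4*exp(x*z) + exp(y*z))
(z*exp(y*z) - sin(z), 4*z*exp(x*z), -5*x - 4*exp(x + y) - 2*cos(x))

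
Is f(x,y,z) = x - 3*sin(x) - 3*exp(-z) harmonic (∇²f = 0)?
No, ∇²f = 3*sin(x) - 3*exp(-z)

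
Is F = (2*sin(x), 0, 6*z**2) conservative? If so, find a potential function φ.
Yes, F is conservative. φ = 2*z**3 - 2*cos(x)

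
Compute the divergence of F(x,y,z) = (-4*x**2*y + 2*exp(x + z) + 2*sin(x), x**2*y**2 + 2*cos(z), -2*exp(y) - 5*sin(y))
2*x**2*y - 8*x*y + 2*exp(x + z) + 2*cos(x)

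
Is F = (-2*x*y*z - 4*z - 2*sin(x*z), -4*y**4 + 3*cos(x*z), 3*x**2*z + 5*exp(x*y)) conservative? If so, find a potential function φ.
No, ∇×F = (x*(5*exp(x*y) + 3*sin(x*z)), -2*x*y - 6*x*z - 2*x*cos(x*z) - 5*y*exp(x*y) - 4, z*(2*x - 3*sin(x*z))) ≠ 0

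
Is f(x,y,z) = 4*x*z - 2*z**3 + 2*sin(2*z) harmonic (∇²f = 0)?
No, ∇²f = -12*z - 8*sin(2*z)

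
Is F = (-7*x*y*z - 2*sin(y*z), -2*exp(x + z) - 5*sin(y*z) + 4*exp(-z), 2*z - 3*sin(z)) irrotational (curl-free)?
No, ∇×F = (5*y*cos(y*z) + 2*exp(x + z) + 4*exp(-z), -y*(7*x + 2*cos(y*z)), 7*x*z + 2*z*cos(y*z) - 2*exp(x + z))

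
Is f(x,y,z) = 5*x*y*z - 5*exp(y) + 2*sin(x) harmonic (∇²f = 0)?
No, ∇²f = -5*exp(y) - 2*sin(x)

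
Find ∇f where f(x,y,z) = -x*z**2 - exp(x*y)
(-y*exp(x*y) - z**2, -x*exp(x*y), -2*x*z)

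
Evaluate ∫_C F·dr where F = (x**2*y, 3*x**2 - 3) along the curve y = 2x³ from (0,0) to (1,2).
-31/15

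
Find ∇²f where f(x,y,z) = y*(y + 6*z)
2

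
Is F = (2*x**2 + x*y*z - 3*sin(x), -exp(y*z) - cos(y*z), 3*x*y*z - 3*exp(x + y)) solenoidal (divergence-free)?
No, ∇·F = 3*x*y + 4*x + y*z - z*exp(y*z) + z*sin(y*z) - 3*cos(x)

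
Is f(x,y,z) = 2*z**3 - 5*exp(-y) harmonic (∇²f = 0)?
No, ∇²f = 12*z - 5*exp(-y)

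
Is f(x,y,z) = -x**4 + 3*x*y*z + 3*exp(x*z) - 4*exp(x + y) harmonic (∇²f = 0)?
No, ∇²f = 3*x**2*exp(x*z) - 12*x**2 + 3*z**2*exp(x*z) - 8*exp(x + y)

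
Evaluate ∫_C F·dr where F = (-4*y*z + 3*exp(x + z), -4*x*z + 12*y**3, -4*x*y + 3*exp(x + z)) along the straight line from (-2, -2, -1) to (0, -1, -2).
-61 - 3*exp(-3) + 3*exp(-2)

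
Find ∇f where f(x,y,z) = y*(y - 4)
(0, 2*y - 4, 0)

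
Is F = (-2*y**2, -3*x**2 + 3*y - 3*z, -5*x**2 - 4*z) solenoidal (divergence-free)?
No, ∇·F = -1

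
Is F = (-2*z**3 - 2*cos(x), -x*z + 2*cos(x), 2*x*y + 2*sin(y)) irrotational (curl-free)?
No, ∇×F = (3*x + 2*cos(y), -2*y - 6*z**2, -z - 2*sin(x))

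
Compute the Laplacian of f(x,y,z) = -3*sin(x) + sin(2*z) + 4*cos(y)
3*sin(x) - 4*sin(2*z) - 4*cos(y)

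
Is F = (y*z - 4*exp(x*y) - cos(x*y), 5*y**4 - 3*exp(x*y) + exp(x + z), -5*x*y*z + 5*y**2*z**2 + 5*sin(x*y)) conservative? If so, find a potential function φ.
No, ∇×F = (-5*x*z + 5*x*cos(x*y) + 10*y*z**2 - exp(x + z), y*(5*z - 5*cos(x*y) + 1), 4*x*exp(x*y) - x*sin(x*y) - 3*y*exp(x*y) - z + exp(x + z)) ≠ 0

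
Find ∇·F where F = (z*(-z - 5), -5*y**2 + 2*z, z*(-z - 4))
-10*y - 2*z - 4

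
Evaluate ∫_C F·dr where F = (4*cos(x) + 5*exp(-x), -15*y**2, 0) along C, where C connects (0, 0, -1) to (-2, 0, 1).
-5*exp(2) - 4*sin(2) + 5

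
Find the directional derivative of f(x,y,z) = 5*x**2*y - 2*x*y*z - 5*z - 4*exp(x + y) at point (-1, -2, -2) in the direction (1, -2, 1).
sqrt(6)*(4 + exp(3))*exp(-3)/6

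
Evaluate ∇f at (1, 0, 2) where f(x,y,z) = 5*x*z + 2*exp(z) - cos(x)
(sin(1) + 10, 0, 5 + 2*exp(2))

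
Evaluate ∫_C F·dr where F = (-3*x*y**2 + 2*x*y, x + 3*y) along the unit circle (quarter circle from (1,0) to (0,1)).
pi/4 + 19/12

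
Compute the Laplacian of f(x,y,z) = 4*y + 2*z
0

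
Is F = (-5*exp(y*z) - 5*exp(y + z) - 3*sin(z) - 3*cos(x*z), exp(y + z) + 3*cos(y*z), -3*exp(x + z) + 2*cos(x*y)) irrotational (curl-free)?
No, ∇×F = (-2*x*sin(x*y) + 3*y*sin(y*z) - exp(y + z), 3*x*sin(x*z) - 5*y*exp(y*z) + 2*y*sin(x*y) + 3*exp(x + z) - 5*exp(y + z) - 3*cos(z), 5*z*exp(y*z) + 5*exp(y + z))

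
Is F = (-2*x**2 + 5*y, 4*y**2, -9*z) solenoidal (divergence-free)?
No, ∇·F = -4*x + 8*y - 9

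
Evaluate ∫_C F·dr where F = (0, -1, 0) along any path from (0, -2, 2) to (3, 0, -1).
-2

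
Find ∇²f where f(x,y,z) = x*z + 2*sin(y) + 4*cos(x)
-2*sin(y) - 4*cos(x)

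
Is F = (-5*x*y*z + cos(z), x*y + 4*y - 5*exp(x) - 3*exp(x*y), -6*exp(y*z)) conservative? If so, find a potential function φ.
No, ∇×F = (-6*z*exp(y*z), -5*x*y - sin(z), 5*x*z - 3*y*exp(x*y) + y - 5*exp(x)) ≠ 0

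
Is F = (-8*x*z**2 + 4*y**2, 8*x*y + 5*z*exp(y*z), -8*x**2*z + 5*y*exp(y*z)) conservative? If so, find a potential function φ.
Yes, F is conservative. φ = -4*x**2*z**2 + 4*x*y**2 + 5*exp(y*z)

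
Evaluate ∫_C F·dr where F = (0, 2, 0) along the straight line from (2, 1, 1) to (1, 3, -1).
4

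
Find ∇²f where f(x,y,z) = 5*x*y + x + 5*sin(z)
-5*sin(z)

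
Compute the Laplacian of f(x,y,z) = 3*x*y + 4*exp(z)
4*exp(z)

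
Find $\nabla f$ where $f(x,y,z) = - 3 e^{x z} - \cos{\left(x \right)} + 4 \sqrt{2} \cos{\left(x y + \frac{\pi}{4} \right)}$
(-4*sqrt(2)*y*sin(x*y + pi/4) - 3*z*exp(x*z) + sin(x), -4*sqrt(2)*x*sin(x*y + pi/4), -3*x*exp(x*z))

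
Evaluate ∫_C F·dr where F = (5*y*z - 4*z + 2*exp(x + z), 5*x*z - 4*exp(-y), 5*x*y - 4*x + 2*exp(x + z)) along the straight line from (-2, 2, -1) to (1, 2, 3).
-2*exp(-3) + 6 + 2*exp(4)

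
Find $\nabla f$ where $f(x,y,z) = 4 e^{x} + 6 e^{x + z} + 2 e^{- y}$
((6*exp(z) + 4)*exp(x), -2*exp(-y), 6*exp(x + z))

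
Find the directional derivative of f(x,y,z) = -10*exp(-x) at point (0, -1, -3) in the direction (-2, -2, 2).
-10*sqrt(3)/3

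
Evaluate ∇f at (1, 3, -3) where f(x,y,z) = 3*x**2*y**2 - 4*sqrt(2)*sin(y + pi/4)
(54, -4*sqrt(2)*cos(pi/4 + 3) + 18, 0)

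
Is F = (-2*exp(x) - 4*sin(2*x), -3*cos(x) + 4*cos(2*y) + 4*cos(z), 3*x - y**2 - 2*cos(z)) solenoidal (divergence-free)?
No, ∇·F = -2*exp(x) - 8*sin(2*y) + 2*sin(z) - 8*cos(2*x)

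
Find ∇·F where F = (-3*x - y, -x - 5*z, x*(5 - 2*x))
-3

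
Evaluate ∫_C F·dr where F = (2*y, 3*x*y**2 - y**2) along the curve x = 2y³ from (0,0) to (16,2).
328/3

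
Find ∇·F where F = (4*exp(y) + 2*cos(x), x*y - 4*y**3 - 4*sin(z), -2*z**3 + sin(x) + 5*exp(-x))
x - 12*y**2 - 6*z**2 - 2*sin(x)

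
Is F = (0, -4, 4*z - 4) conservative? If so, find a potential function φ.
Yes, F is conservative. φ = -4*y + 2*z**2 - 4*z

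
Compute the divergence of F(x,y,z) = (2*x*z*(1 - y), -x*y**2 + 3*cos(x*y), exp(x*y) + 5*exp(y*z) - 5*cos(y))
-2*x*y - 3*x*sin(x*y) + 5*y*exp(y*z) - 2*z*(y - 1)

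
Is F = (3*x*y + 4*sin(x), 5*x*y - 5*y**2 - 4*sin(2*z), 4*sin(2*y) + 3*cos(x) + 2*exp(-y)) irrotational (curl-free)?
No, ∇×F = (8*cos(2*y) + 8*cos(2*z) - 2*exp(-y), 3*sin(x), -3*x + 5*y)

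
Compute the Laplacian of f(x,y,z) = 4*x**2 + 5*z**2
18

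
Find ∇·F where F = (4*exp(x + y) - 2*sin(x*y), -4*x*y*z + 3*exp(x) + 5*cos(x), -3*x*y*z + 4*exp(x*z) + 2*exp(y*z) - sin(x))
-3*x*y - 4*x*z + 4*x*exp(x*z) + 2*y*exp(y*z) - 2*y*cos(x*y) + 4*exp(x + y)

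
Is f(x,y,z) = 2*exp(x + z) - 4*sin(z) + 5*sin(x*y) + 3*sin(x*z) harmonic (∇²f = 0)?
No, ∇²f = -5*x**2*sin(x*y) - 3*x**2*sin(x*z) - 5*y**2*sin(x*y) - 3*z**2*sin(x*z) + 4*exp(x + z) + 4*sin(z)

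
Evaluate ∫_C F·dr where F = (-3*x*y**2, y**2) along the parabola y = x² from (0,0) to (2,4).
-32/3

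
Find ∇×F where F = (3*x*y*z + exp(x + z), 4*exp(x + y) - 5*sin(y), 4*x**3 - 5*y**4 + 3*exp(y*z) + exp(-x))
(-20*y**3 + 3*z*exp(y*z), -12*x**2 + 3*x*y + exp(x + z) + exp(-x), -3*x*z + 4*exp(x + y))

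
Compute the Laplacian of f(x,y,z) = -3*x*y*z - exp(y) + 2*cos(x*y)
-2*x**2*cos(x*y) - 2*y**2*cos(x*y) - exp(y)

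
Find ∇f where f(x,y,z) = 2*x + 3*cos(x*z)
(-3*z*sin(x*z) + 2, 0, -3*x*sin(x*z))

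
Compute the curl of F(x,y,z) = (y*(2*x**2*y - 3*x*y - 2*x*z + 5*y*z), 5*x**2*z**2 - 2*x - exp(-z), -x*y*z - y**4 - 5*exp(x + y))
(-10*x**2*z - x*z - 4*y**3 - 5*exp(x + y) - exp(-z), y*z - y*(2*x - 5*y) + 5*exp(x + y), -4*x**2*y + 6*x*y + 10*x*z**2 + 2*x*z - 10*y*z - 2)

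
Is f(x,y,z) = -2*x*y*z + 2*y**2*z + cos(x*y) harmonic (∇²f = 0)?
No, ∇²f = -x**2*cos(x*y) - y**2*cos(x*y) + 4*z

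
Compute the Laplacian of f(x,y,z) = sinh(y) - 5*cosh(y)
sinh(y) - 5*cosh(y)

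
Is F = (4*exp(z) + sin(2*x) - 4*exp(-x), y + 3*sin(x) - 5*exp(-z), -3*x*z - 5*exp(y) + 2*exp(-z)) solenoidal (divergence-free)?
No, ∇·F = -3*x + 2*cos(2*x) + 1 - 2*exp(-z) + 4*exp(-x)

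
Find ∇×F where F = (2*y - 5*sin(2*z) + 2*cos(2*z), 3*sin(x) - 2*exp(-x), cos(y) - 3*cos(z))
(-sin(y), -4*sin(2*z) - 10*cos(2*z), 3*cos(x) - 2 + 2*exp(-x))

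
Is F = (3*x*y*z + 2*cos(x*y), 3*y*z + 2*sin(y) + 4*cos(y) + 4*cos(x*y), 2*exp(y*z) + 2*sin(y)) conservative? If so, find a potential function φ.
No, ∇×F = (-3*y + 2*z*exp(y*z) + 2*cos(y), 3*x*y, -3*x*z + 2*x*sin(x*y) - 4*y*sin(x*y)) ≠ 0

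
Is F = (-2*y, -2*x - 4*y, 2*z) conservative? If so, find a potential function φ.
Yes, F is conservative. φ = -2*x*y - 2*y**2 + z**2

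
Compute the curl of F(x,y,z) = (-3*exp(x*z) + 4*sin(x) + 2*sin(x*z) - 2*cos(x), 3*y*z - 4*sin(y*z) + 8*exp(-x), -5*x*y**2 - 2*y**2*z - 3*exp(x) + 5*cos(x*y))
(-10*x*y - 5*x*sin(x*y) - 4*y*z + 4*y*cos(y*z) - 3*y, -3*x*exp(x*z) + 2*x*cos(x*z) + 5*y**2 + 5*y*sin(x*y) + 3*exp(x), -8*exp(-x))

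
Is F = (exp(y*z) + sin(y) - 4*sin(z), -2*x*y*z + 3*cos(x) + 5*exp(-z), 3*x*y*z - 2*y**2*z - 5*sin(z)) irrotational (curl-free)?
No, ∇×F = (2*x*y + 3*x*z - 4*y*z + 5*exp(-z), -3*y*z + y*exp(y*z) - 4*cos(z), -2*y*z - z*exp(y*z) - 3*sin(x) - cos(y))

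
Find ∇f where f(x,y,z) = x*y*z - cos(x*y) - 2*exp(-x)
(y*z + y*sin(x*y) + 2*exp(-x), x*(z + sin(x*y)), x*y)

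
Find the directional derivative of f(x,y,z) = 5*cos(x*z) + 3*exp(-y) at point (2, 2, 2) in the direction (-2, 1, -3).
sqrt(14)*(50*exp(2)*sin(4) - 3)*exp(-2)/14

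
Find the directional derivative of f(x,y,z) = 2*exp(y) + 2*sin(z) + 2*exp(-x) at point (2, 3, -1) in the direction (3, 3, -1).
2*sqrt(19)*(-exp(2)*cos(1) - 3 + 3*exp(5))*exp(-2)/19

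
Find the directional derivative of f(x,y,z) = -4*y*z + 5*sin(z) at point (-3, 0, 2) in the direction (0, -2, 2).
sqrt(2)*(5*cos(2) + 8)/2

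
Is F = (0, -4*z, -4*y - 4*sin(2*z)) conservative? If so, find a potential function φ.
Yes, F is conservative. φ = -4*y*z + 2*cos(2*z)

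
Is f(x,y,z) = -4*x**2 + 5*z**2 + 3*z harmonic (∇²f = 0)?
No, ∇²f = 2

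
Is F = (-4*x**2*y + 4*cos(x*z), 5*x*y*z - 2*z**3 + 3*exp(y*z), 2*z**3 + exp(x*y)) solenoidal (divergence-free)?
No, ∇·F = -8*x*y + 5*x*z + 6*z**2 + 3*z*exp(y*z) - 4*z*sin(x*z)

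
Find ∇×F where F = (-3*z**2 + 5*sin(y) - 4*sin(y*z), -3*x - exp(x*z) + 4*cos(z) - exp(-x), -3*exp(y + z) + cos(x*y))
(x*exp(x*z) - x*sin(x*y) - 3*exp(y + z) + 4*sin(z), y*sin(x*y) - 4*y*cos(y*z) - 6*z, -z*exp(x*z) + 4*z*cos(y*z) - 5*cos(y) - 3 + exp(-x))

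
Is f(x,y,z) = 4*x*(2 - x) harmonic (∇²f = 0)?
No, ∇²f = -8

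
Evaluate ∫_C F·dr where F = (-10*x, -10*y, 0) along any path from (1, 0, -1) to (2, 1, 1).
-20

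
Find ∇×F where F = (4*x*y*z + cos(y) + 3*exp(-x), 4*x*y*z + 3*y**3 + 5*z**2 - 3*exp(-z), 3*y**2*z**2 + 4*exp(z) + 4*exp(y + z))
(-4*x*y + 6*y*z**2 - 10*z + 4*exp(y + z) - 3*exp(-z), 4*x*y, -4*x*z + 4*y*z + sin(y))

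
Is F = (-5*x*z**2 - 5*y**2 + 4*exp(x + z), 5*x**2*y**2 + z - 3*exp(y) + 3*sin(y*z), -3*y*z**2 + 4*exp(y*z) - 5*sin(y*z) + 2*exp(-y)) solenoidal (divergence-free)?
No, ∇·F = 10*x**2*y - 6*y*z + 4*y*exp(y*z) - 5*y*cos(y*z) - 5*z**2 + 3*z*cos(y*z) - 3*exp(y) + 4*exp(x + z)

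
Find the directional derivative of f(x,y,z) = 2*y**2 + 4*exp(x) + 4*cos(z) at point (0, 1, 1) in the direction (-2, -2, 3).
-4*sqrt(17)*(3*sin(1) + 4)/17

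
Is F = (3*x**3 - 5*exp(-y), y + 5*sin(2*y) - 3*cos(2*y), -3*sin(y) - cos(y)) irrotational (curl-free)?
No, ∇×F = (sin(y) - 3*cos(y), 0, -5*exp(-y))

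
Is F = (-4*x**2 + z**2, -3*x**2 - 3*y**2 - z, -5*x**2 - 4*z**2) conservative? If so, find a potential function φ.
No, ∇×F = (1, 10*x + 2*z, -6*x) ≠ 0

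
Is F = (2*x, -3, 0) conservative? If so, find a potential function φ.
Yes, F is conservative. φ = x**2 - 3*y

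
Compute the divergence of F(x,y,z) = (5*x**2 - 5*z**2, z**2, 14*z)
10*x + 14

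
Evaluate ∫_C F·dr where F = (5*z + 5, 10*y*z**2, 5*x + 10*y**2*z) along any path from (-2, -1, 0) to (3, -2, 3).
250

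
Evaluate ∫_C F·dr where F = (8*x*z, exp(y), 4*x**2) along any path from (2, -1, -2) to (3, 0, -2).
-39 - exp(-1)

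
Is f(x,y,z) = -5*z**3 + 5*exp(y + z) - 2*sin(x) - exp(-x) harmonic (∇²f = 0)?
No, ∇²f = -30*z + 10*exp(y + z) + 2*sin(x) - exp(-x)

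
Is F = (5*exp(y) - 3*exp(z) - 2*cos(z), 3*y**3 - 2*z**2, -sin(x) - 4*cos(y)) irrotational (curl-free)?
No, ∇×F = (4*z + 4*sin(y), -3*exp(z) + 2*sin(z) + cos(x), -5*exp(y))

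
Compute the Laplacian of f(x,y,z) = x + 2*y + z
0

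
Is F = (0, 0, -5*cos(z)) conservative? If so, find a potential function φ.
Yes, F is conservative. φ = -5*sin(z)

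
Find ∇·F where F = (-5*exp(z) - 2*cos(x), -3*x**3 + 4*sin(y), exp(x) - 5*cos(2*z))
2*sin(x) + 10*sin(2*z) + 4*cos(y)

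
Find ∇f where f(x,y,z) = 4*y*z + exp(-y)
(0, 4*z - exp(-y), 4*y)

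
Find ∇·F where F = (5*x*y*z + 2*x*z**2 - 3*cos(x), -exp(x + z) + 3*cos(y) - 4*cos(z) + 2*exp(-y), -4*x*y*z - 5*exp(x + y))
-4*x*y + 5*y*z + 2*z**2 + 3*sin(x) - 3*sin(y) - 2*exp(-y)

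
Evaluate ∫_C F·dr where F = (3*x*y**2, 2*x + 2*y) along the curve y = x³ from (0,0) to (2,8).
184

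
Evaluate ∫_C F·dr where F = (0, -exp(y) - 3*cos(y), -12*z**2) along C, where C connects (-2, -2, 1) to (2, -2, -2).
36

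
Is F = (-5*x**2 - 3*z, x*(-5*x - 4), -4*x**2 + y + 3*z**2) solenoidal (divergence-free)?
No, ∇·F = -10*x + 6*z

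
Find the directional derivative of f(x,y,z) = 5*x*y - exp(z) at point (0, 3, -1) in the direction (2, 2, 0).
15*sqrt(2)/2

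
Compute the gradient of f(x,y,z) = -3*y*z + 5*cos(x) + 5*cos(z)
(-5*sin(x), -3*z, -3*y - 5*sin(z))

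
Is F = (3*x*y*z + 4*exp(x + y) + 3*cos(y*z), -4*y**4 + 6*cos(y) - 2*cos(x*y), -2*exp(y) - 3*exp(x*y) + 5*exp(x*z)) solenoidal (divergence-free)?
No, ∇·F = 5*x*exp(x*z) + 2*x*sin(x*y) - 16*y**3 + 3*y*z + 4*exp(x + y) - 6*sin(y)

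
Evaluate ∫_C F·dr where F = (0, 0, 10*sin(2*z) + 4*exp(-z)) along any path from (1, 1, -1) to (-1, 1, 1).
8*sinh(1)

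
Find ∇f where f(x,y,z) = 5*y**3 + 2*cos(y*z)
(0, 15*y**2 - 2*z*sin(y*z), -2*y*sin(y*z))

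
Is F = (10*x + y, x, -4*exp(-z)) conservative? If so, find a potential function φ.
Yes, F is conservative. φ = 5*x**2 + x*y + 4*exp(-z)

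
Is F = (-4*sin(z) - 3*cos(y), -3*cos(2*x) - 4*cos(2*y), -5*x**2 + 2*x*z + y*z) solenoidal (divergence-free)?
No, ∇·F = 2*x + y + 8*sin(2*y)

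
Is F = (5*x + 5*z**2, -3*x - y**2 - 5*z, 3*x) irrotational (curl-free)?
No, ∇×F = (5, 10*z - 3, -3)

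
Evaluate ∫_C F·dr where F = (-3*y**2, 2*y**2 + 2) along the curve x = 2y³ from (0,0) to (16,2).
-1588/15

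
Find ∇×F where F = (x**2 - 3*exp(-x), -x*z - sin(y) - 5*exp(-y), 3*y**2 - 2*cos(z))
(x + 6*y, 0, -z)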